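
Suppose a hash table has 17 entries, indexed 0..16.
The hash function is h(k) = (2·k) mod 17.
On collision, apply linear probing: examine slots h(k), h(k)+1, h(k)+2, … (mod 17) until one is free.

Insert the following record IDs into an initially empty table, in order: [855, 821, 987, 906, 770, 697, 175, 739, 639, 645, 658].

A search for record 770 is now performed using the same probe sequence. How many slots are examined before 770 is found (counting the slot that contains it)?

855 hashes to 10; slot 10 is free -> place at 10.
821 hashes to 10; 10 taken -> place at 11.
987 hashes to 2; slot 2 is free -> place at 2.
906 hashes to 10; 10,11 taken -> place at 12.
770 hashes to 10; 10,11,12 taken -> place at 13.
697 hashes to 0; slot 0 is free -> place at 0.
175 hashes to 10; 10,11,12,13 taken -> place at 14.
739 hashes to 16; slot 16 is free -> place at 16.
639 hashes to 3; slot 3 is free -> place at 3.
645 hashes to 15; slot 15 is free -> place at 15.
658 hashes to 7; slot 7 is free -> place at 7.
Table: [697, —, 987, 639, —, —, —, 658, —, —, 855, 821, 906, 770, 175, 645, 739]
Lookup 770: h=10, probe 10,11,12,13 → found at 13.

4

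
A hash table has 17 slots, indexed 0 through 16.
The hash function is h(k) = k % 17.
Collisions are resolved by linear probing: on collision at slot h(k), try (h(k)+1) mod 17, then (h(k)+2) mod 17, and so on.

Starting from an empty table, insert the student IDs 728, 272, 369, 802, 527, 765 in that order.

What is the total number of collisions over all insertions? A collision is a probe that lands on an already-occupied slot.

728 hashes to 14; slot 14 is free => place at 14.
272 hashes to 0; slot 0 is free => place at 0.
369 hashes to 12; slot 12 is free => place at 12.
802 hashes to 3; slot 3 is free => place at 3.
527 hashes to 0; 0 taken => place at 1.
765 hashes to 0; 0,1 taken => place at 2.
Table: [272, 527, 765, 802, _, _, _, _, _, _, _, _, 369, _, 728, _, _]

3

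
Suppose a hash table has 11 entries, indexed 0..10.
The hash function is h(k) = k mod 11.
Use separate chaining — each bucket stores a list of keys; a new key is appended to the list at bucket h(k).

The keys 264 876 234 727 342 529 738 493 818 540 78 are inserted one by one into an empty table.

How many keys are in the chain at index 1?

264 → bucket 0
876 → bucket 7
234 → bucket 3
727 → bucket 1
342 → bucket 1 (collision)
529 → bucket 1 (collision)
738 → bucket 1 (collision)
493 → bucket 9
818 → bucket 4
540 → bucket 1 (collision)
78 → bucket 1 (collision)
Final buckets:
0: 264
1: 727 -> 342 -> 529 -> 738 -> 540 -> 78
2: _
3: 234
4: 818
5: _
6: _
7: 876
8: _
9: 493
10: _

6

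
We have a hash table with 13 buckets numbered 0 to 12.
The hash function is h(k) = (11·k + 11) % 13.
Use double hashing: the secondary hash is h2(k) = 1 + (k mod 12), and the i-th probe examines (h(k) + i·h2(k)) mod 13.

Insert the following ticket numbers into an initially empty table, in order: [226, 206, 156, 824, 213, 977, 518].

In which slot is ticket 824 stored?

10

Insert 226: h=1, slot 1 empty => index 1.
Insert 206: h=2, slot 2 empty => index 2.
Insert 156: h=11, slot 11 empty => index 11.
Insert 824: h=1, h2=9, slot 1 occupied => index 10.
Insert 213: h=1, h2=10, slots 1,11 occupied => index 8.
Insert 977: h=7, slot 7 empty => index 7.
Insert 518: h=2, h2=3, slot 2 occupied => index 5.
Table: [., 226, 206, ., ., 518, ., 977, 213, ., 824, 156, .]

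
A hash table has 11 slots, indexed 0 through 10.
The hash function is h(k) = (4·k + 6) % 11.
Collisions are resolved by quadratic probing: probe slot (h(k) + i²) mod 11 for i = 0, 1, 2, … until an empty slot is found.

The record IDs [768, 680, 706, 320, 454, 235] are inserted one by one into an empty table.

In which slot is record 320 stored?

0

Insert 768: h=9, slot 9 empty => index 9.
Insert 680: h=9, slot 9 occupied => index 10.
Insert 706: h=3, slot 3 empty => index 3.
Insert 320: h=10, slot 10 occupied => index 0.
Insert 454: h=7, slot 7 empty => index 7.
Insert 235: h=0, slot 0 occupied => index 1.
Table: [320, 235, _, 706, _, _, _, 454, _, 768, 680]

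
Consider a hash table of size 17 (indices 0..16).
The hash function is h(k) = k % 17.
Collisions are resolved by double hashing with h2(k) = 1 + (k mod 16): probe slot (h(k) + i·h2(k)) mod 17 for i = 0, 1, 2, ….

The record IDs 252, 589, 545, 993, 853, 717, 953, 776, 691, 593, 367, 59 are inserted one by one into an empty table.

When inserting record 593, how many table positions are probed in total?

3

Insert 252: h=14, slot 14 empty -> index 14.
Insert 589: h=11, slot 11 empty -> index 11.
Insert 545: h=1, slot 1 empty -> index 1.
Insert 993: h=7, slot 7 empty -> index 7.
Insert 853: h=3, slot 3 empty -> index 3.
Insert 717: h=3, h2=14, slot 3 occupied -> index 0.
Insert 953: h=1, h2=10, slots 1,11 occupied -> index 4.
Insert 776: h=11, h2=9, slots 11,3 occupied -> index 12.
Insert 691: h=11, h2=4, slot 11 occupied -> index 15.
Insert 593: h=15, h2=2, slots 15,0 occupied -> index 2.
Insert 367: h=10, slot 10 empty -> index 10.
Insert 59: h=8, slot 8 empty -> index 8.
Table: [717, 545, 593, 853, 953, -, -, 993, 59, -, 367, 589, 776, -, 252, 691, -]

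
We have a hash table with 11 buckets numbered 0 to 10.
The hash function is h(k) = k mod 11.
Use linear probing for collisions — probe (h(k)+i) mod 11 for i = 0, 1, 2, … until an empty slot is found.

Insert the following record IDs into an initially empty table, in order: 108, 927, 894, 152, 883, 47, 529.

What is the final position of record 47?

6

Insert 108: h=9, slot 9 empty → index 9.
Insert 927: h=3, slot 3 empty → index 3.
Insert 894: h=3, slot 3 occupied → index 4.
Insert 152: h=9, slot 9 occupied → index 10.
Insert 883: h=3, slots 3,4 occupied → index 5.
Insert 47: h=3, slots 3,4,5 occupied → index 6.
Insert 529: h=1, slot 1 empty → index 1.
Table: [—, 529, —, 927, 894, 883, 47, —, —, 108, 152]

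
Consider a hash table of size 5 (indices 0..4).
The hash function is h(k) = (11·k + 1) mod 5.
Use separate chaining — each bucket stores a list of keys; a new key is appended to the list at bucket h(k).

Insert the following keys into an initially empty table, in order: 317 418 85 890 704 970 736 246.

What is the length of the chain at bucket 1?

3

317 → bucket 3
418 → bucket 4
85 → bucket 1
890 → bucket 1 (collision)
704 → bucket 0
970 → bucket 1 (collision)
736 → bucket 2
246 → bucket 2 (collision)
Final buckets:
0: 704
1: 85 -> 890 -> 970
2: 736 -> 246
3: 317
4: 418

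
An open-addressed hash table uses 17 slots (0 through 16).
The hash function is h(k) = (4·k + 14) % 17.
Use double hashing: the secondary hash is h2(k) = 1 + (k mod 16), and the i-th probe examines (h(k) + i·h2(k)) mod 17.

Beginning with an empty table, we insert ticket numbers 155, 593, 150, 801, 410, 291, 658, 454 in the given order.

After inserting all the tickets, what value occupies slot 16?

410

Insert 155: h=5, slot 5 empty -> index 5.
Insert 593: h=6, slot 6 empty -> index 6.
Insert 150: h=2, slot 2 empty -> index 2.
Insert 801: h=5, h2=2, slot 5 occupied -> index 7.
Insert 410: h=5, h2=11, slot 5 occupied -> index 16.
Insert 291: h=5, h2=4, slot 5 occupied -> index 9.
Insert 658: h=11, slot 11 empty -> index 11.
Insert 454: h=11, h2=7, slot 11 occupied -> index 1.
Table: [., 454, 150, ., ., 155, 593, 801, ., 291, ., 658, ., ., ., ., 410]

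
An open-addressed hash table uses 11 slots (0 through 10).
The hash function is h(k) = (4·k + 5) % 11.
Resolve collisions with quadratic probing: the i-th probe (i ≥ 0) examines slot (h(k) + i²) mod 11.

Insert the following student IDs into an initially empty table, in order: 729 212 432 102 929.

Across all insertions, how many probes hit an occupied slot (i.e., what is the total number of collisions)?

6

729 hashes to 6; slot 6 is free -> place at 6.
212 hashes to 6; 6 taken -> place at 7.
432 hashes to 6; 6,7 taken -> place at 10.
102 hashes to 6; 6,7,10 taken -> place at 4.
929 hashes to 3; slot 3 is free -> place at 3.
Table: [∅, ∅, ∅, 929, 102, ∅, 729, 212, ∅, ∅, 432]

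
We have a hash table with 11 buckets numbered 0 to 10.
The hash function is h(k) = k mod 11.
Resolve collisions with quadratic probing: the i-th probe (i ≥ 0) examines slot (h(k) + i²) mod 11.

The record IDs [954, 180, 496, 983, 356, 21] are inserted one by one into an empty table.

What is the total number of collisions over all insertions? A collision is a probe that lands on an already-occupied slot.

954 hashes to 8; slot 8 is free → place at 8.
180 hashes to 4; slot 4 is free → place at 4.
496 hashes to 1; slot 1 is free → place at 1.
983 hashes to 4; 4 taken → place at 5.
356 hashes to 4; 4,5,8 taken → place at 2.
21 hashes to 10; slot 10 is free → place at 10.
Table: [., 496, 356, ., 180, 983, ., ., 954, ., 21]

4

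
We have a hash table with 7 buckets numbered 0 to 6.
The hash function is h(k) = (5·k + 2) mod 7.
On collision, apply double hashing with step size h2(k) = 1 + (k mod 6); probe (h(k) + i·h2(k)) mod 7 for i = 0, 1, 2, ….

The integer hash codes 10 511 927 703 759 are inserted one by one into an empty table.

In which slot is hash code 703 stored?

10 hashes to 3; slot 3 is free → place at 3.
511 hashes to 2; slot 2 is free → place at 2.
927 hashes to 3, h2=4; 3 taken → place at 0.
703 hashes to 3, h2=2; 3 taken → place at 5.
759 hashes to 3, h2=4; 3,0 taken → place at 4.
Table: [927, —, 511, 10, 759, 703, —]

5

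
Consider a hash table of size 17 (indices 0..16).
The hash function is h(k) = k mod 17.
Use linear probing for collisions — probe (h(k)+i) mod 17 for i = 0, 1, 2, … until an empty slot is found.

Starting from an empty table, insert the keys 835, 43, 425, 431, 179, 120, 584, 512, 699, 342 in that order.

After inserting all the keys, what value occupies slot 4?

Insert 835: h=2, slot 2 empty => index 2.
Insert 43: h=9, slot 9 empty => index 9.
Insert 425: h=0, slot 0 empty => index 0.
Insert 431: h=6, slot 6 empty => index 6.
Insert 179: h=9, slot 9 occupied => index 10.
Insert 120: h=1, slot 1 empty => index 1.
Insert 584: h=6, slot 6 occupied => index 7.
Insert 512: h=2, slot 2 occupied => index 3.
Insert 699: h=2, slots 2,3 occupied => index 4.
Insert 342: h=2, slots 2,3,4 occupied => index 5.
Table: [425, 120, 835, 512, 699, 342, 431, 584, -, 43, 179, -, -, -, -, -, -]

699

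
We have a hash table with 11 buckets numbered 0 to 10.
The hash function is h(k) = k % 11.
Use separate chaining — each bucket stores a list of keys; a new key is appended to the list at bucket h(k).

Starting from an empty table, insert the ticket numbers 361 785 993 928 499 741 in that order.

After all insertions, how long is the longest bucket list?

361 -> bucket 9
785 -> bucket 4
993 -> bucket 3
928 -> bucket 4 (collision)
499 -> bucket 4 (collision)
741 -> bucket 4 (collision)
Final buckets:
0: -
1: -
2: -
3: 993
4: 785 -> 928 -> 499 -> 741
5: -
6: -
7: -
8: -
9: 361
10: -

4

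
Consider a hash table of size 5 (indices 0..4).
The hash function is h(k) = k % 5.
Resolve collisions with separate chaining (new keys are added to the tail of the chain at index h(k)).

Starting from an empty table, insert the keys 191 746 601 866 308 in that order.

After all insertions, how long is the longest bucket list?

4

191 → bucket 1
746 → bucket 1 (collision)
601 → bucket 1 (collision)
866 → bucket 1 (collision)
308 → bucket 3
Final buckets:
0: .
1: 191 -> 746 -> 601 -> 866
2: .
3: 308
4: .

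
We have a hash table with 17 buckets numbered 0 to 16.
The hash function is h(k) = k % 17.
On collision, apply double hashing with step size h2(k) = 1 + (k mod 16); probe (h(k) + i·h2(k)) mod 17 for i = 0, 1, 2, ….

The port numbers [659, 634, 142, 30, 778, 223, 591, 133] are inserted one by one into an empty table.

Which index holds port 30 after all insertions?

11

659: h=13 => slot 13
634: h=5 => slot 5
142: h=6 => slot 6
30: h=13, h2=15, probe 13,11 => slot 11
778: h=13, h2=11, probe 13,7 => slot 7
223: h=2 => slot 2
591: h=13, h2=16, probe 13,12 => slot 12
133: h=14 => slot 14
Table: [_, _, 223, _, _, 634, 142, 778, _, _, _, 30, 591, 659, 133, _, _]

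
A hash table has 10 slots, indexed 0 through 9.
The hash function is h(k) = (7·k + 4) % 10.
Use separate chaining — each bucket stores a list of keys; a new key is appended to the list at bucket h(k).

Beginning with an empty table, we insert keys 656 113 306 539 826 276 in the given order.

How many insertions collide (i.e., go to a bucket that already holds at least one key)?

656 → bucket 6
113 → bucket 5
306 → bucket 6 (collision)
539 → bucket 7
826 → bucket 6 (collision)
276 → bucket 6 (collision)
Final buckets:
0: ∅
1: ∅
2: ∅
3: ∅
4: ∅
5: 113
6: 656 -> 306 -> 826 -> 276
7: 539
8: ∅
9: ∅

3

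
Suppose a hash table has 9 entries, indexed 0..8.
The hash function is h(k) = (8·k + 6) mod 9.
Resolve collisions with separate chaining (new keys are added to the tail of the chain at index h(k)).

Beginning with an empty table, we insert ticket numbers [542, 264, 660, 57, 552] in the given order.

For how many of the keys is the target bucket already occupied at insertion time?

3

Insert 542: h=4, bucket 4 empty → new chain.
Insert 264: h=3, bucket 3 empty → new chain.
Insert 660: h=3, bucket 3 nonempty → append to chain.
Insert 57: h=3, bucket 3 nonempty → append to chain.
Insert 552: h=3, bucket 3 nonempty → append to chain.
Final buckets:
0: ∅
1: ∅
2: ∅
3: 264 -> 660 -> 57 -> 552
4: 542
5: ∅
6: ∅
7: ∅
8: ∅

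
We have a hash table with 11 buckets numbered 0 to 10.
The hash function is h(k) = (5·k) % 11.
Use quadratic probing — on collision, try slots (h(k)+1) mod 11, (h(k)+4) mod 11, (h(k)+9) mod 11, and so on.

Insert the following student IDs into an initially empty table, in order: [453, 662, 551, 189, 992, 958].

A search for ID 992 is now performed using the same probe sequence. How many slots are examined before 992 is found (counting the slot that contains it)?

Insert 453: h=10, slot 10 empty → index 10.
Insert 662: h=10, slot 10 occupied → index 0.
Insert 551: h=5, slot 5 empty → index 5.
Insert 189: h=10, slots 10,0 occupied → index 3.
Insert 992: h=10, slots 10,0,3 occupied → index 8.
Insert 958: h=5, slot 5 occupied → index 6.
Table: [662, ∅, ∅, 189, ∅, 551, 958, ∅, 992, ∅, 453]
Lookup 992: h=10, probe 10,0,3,8 → found at 8.

4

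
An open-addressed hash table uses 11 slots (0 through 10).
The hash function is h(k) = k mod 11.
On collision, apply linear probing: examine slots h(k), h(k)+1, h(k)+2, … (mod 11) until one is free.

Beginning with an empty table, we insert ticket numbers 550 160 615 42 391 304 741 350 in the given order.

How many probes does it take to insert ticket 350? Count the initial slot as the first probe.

550 hashes to 0; slot 0 is free -> place at 0.
160 hashes to 6; slot 6 is free -> place at 6.
615 hashes to 10; slot 10 is free -> place at 10.
42 hashes to 9; slot 9 is free -> place at 9.
391 hashes to 6; 6 taken -> place at 7.
304 hashes to 7; 7 taken -> place at 8.
741 hashes to 4; slot 4 is free -> place at 4.
350 hashes to 9; 9,10,0 taken -> place at 1.
Table: [550, 350, —, —, 741, —, 160, 391, 304, 42, 615]

4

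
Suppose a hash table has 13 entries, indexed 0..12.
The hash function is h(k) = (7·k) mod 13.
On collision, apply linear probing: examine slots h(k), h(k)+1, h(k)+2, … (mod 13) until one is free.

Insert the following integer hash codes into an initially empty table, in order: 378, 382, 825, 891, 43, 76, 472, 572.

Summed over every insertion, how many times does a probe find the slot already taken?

2

378: h=7 -> slot 7
382: h=9 -> slot 9
825: h=3 -> slot 3
891: h=10 -> slot 10
43: h=2 -> slot 2
76: h=12 -> slot 12
472: h=2, probe 2,3,4 -> slot 4
572: h=0 -> slot 0
Table: [572, -, 43, 825, 472, -, -, 378, -, 382, 891, -, 76]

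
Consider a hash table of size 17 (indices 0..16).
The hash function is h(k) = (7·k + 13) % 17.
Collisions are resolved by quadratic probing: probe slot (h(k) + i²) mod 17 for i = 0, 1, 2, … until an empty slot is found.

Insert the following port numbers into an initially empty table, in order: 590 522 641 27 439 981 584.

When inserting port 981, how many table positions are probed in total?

4

590: h=12 → slot 12
522: h=12, probe 12,13 → slot 13
641: h=12, probe 12,13,16 → slot 16
27: h=15 → slot 15
439: h=9 → slot 9
981: h=12, probe 12,13,16,4 → slot 4
584: h=4, probe 4,5 → slot 5
Table: [—, —, —, —, 981, 584, —, —, —, 439, —, —, 590, 522, —, 27, 641]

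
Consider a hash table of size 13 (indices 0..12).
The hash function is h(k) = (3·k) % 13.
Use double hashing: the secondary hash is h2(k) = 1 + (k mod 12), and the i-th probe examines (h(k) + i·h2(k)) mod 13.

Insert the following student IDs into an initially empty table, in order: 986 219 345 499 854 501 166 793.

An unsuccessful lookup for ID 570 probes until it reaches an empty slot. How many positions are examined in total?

986: h=7 -> slot 7
219: h=7, h2=4, probe 7,11 -> slot 11
345: h=8 -> slot 8
499: h=2 -> slot 2
854: h=1 -> slot 1
501: h=8, h2=10, probe 8,5 -> slot 5
166: h=4 -> slot 4
793: h=0 -> slot 0
Table: [793, 854, 499, ∅, 166, 501, ∅, 986, 345, ∅, ∅, 219, ∅]
Lookup 570: h=7, h2=7, probe 7,1,8,2,9 → slot 9 empty, not found.

5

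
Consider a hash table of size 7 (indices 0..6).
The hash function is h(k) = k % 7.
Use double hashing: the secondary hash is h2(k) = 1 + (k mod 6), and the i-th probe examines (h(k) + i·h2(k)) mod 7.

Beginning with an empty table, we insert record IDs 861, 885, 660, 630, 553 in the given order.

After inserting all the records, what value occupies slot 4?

553

861: h=0 => slot 0
885: h=3 => slot 3
660: h=2 => slot 2
630: h=0, h2=1, probe 0,1 => slot 1
553: h=0, h2=2, probe 0,2,4 => slot 4
Table: [861, 630, 660, 885, 553, ., .]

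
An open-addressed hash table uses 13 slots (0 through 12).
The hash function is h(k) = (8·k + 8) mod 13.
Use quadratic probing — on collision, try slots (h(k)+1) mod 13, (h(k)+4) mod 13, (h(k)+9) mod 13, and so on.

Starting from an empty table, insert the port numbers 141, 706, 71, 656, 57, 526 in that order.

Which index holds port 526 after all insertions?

0

141: h=5 => slot 5
706: h=1 => slot 1
71: h=4 => slot 4
656: h=4, probe 4,5,8 => slot 8
57: h=9 => slot 9
526: h=4, probe 4,5,8,0 => slot 0
Table: [526, 706, —, —, 71, 141, —, —, 656, 57, —, —, —]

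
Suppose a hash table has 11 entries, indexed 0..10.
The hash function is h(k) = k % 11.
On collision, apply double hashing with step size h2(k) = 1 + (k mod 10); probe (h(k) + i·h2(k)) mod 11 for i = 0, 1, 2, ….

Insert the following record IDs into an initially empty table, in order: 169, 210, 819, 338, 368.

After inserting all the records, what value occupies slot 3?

368

Insert 169: h=4, slot 4 empty -> index 4.
Insert 210: h=1, slot 1 empty -> index 1.
Insert 819: h=5, slot 5 empty -> index 5.
Insert 338: h=8, slot 8 empty -> index 8.
Insert 368: h=5, h2=9, slot 5 occupied -> index 3.
Table: [—, 210, —, 368, 169, 819, —, —, 338, —, —]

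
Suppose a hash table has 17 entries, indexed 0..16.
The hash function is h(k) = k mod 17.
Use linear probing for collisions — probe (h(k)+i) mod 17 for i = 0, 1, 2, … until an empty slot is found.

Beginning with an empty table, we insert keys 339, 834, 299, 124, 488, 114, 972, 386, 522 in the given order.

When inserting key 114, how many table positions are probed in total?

2

339: h=16 -> slot 16
834: h=1 -> slot 1
299: h=10 -> slot 10
124: h=5 -> slot 5
488: h=12 -> slot 12
114: h=12, probe 12,13 -> slot 13
972: h=3 -> slot 3
386: h=12, probe 12,13,14 -> slot 14
522: h=12, probe 12,13,14,15 -> slot 15
Table: [_, 834, _, 972, _, 124, _, _, _, _, 299, _, 488, 114, 386, 522, 339]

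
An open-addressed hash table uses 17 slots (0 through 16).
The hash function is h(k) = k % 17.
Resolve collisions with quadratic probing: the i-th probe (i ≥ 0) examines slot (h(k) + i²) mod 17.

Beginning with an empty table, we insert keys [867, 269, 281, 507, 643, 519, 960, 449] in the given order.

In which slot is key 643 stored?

Insert 867: h=0, slot 0 empty → index 0.
Insert 269: h=14, slot 14 empty → index 14.
Insert 281: h=9, slot 9 empty → index 9.
Insert 507: h=14, slot 14 occupied → index 15.
Insert 643: h=14, slots 14,15 occupied → index 1.
Insert 519: h=9, slot 9 occupied → index 10.
Insert 960: h=8, slot 8 empty → index 8.
Insert 449: h=7, slot 7 empty → index 7.
Table: [867, 643, ∅, ∅, ∅, ∅, ∅, 449, 960, 281, 519, ∅, ∅, ∅, 269, 507, ∅]

1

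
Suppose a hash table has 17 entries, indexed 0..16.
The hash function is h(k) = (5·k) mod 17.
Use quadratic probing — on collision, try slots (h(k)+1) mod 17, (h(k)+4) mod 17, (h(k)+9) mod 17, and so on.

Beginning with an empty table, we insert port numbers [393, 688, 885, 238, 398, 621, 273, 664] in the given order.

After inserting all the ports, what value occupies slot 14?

Insert 393: h=10, slot 10 empty => index 10.
Insert 688: h=6, slot 6 empty => index 6.
Insert 885: h=5, slot 5 empty => index 5.
Insert 238: h=0, slot 0 empty => index 0.
Insert 398: h=1, slot 1 empty => index 1.
Insert 621: h=11, slot 11 empty => index 11.
Insert 273: h=5, slots 5,6 occupied => index 9.
Insert 664: h=5, slots 5,6,9 occupied => index 14.
Table: [238, 398, —, —, —, 885, 688, —, —, 273, 393, 621, —, —, 664, —, —]

664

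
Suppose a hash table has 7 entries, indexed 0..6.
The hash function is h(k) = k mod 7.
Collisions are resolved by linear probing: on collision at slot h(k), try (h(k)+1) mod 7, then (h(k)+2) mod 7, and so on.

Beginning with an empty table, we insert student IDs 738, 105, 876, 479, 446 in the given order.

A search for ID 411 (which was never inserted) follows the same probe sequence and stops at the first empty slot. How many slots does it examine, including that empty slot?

2

Insert 738: h=3, slot 3 empty => index 3.
Insert 105: h=0, slot 0 empty => index 0.
Insert 876: h=1, slot 1 empty => index 1.
Insert 479: h=3, slot 3 occupied => index 4.
Insert 446: h=5, slot 5 empty => index 5.
Table: [105, 876, -, 738, 479, 446, -]
Lookup 411: h=5, probe 5,6 → slot 6 empty, not found.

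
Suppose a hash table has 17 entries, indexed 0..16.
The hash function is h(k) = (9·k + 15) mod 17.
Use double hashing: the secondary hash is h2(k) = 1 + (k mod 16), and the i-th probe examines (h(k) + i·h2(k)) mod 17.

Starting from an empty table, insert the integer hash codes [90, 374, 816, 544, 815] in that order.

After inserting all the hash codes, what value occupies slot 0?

544

90 hashes to 9; slot 9 is free -> place at 9.
374 hashes to 15; slot 15 is free -> place at 15.
816 hashes to 15, h2=1; 15 taken -> place at 16.
544 hashes to 15, h2=1; 15,16 taken -> place at 0.
815 hashes to 6; slot 6 is free -> place at 6.
Table: [544, _, _, _, _, _, 815, _, _, 90, _, _, _, _, _, 374, 816]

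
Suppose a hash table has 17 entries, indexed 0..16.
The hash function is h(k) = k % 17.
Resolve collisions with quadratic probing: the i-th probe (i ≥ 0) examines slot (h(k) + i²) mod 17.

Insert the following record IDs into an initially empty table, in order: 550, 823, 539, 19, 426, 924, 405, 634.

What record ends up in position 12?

539

550 hashes to 6; slot 6 is free => place at 6.
823 hashes to 7; slot 7 is free => place at 7.
539 hashes to 12; slot 12 is free => place at 12.
19 hashes to 2; slot 2 is free => place at 2.
426 hashes to 1; slot 1 is free => place at 1.
924 hashes to 6; 6,7 taken => place at 10.
405 hashes to 14; slot 14 is free => place at 14.
634 hashes to 5; slot 5 is free => place at 5.
Table: [—, 426, 19, —, —, 634, 550, 823, —, —, 924, —, 539, —, 405, —, —]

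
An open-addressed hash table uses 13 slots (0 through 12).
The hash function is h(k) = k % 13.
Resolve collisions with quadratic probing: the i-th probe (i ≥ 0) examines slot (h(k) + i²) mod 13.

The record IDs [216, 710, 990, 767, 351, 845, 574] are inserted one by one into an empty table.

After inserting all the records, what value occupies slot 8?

216 hashes to 8; slot 8 is free → place at 8.
710 hashes to 8; 8 taken → place at 9.
990 hashes to 2; slot 2 is free → place at 2.
767 hashes to 0; slot 0 is free → place at 0.
351 hashes to 0; 0 taken → place at 1.
845 hashes to 0; 0,1 taken → place at 4.
574 hashes to 2; 2 taken → place at 3.
Table: [767, 351, 990, 574, 845, -, -, -, 216, 710, -, -, -]

216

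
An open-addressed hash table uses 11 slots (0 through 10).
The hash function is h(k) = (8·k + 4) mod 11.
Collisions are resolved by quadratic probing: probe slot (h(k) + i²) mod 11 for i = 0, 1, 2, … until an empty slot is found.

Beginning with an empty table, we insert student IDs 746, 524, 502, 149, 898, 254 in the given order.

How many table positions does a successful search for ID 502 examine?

746: h=10 → slot 10
524: h=5 → slot 5
502: h=5, probe 5,6 → slot 6
149: h=8 → slot 8
898: h=5, probe 5,6,9 → slot 9
254: h=1 → slot 1
Table: [_, 254, _, _, _, 524, 502, _, 149, 898, 746]
Lookup 502: h=5, probe 5,6 → found at 6.

2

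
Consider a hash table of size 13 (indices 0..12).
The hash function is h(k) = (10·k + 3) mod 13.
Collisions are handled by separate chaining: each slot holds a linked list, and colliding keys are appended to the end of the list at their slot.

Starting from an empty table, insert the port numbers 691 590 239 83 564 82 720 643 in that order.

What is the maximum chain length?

5

691 → bucket 10
590 → bucket 1
239 → bucket 1 (collision)
83 → bucket 1 (collision)
564 → bucket 1 (collision)
82 → bucket 4
720 → bucket 1 (collision)
643 → bucket 11
Final buckets:
0: —
1: 590 -> 239 -> 83 -> 564 -> 720
2: —
3: —
4: 82
5: —
6: —
7: —
8: —
9: —
10: 691
11: 643
12: —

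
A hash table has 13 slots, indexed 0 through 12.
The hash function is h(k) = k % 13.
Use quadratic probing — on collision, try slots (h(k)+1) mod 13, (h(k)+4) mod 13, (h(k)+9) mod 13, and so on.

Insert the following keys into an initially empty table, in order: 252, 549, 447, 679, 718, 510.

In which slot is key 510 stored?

12

252 hashes to 5; slot 5 is free -> place at 5.
549 hashes to 3; slot 3 is free -> place at 3.
447 hashes to 5; 5 taken -> place at 6.
679 hashes to 3; 3 taken -> place at 4.
718 hashes to 3; 3,4 taken -> place at 7.
510 hashes to 3; 3,4,7 taken -> place at 12.
Table: [-, -, -, 549, 679, 252, 447, 718, -, -, -, -, 510]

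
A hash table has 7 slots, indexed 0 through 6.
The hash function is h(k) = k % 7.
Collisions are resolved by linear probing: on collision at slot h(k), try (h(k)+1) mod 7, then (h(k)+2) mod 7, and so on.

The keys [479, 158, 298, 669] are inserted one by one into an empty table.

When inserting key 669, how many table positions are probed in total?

479 hashes to 3; slot 3 is free -> place at 3.
158 hashes to 4; slot 4 is free -> place at 4.
298 hashes to 4; 4 taken -> place at 5.
669 hashes to 4; 4,5 taken -> place at 6.
Table: [-, -, -, 479, 158, 298, 669]

3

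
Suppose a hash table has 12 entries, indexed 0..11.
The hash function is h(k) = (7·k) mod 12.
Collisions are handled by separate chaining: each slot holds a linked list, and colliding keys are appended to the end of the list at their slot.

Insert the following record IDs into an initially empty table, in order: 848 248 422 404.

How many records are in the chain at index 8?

848 -> bucket 8
248 -> bucket 8 (collision)
422 -> bucket 2
404 -> bucket 8 (collision)
Final buckets:
0: —
1: —
2: 422
3: —
4: —
5: —
6: —
7: —
8: 848 -> 248 -> 404
9: —
10: —
11: —

3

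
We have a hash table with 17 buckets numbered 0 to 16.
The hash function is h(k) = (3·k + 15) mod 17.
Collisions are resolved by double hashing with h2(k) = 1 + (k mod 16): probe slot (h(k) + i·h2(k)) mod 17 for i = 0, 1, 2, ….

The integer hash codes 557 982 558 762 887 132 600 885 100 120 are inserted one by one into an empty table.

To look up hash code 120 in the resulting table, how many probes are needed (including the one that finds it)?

3

557: h=3 -> slot 3
982: h=3, h2=7, probe 3,10 -> slot 10
558: h=6 -> slot 6
762: h=6, h2=11, probe 6,0 -> slot 0
887: h=7 -> slot 7
132: h=3, h2=5, probe 3,8 -> slot 8
600: h=13 -> slot 13
885: h=1 -> slot 1
100: h=9 -> slot 9
120: h=1, h2=9, probe 1,10,2 -> slot 2
Table: [762, 885, 120, 557, ∅, ∅, 558, 887, 132, 100, 982, ∅, ∅, 600, ∅, ∅, ∅]
Lookup 120: h=1, h2=9, probe 1,10,2 → found at 2.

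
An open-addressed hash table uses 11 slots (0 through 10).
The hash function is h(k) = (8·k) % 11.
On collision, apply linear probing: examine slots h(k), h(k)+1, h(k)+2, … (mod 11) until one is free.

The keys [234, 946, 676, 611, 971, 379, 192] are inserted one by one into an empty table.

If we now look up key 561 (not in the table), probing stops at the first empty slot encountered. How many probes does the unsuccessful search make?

234: h=2 → slot 2
946: h=0 → slot 0
676: h=7 → slot 7
611: h=4 → slot 4
971: h=2, probe 2,3 → slot 3
379: h=7, probe 7,8 → slot 8
192: h=7, probe 7,8,9 → slot 9
Table: [946, —, 234, 971, 611, —, —, 676, 379, 192, —]
Lookup 561: h=0, probe 0,1 → slot 1 empty, not found.

2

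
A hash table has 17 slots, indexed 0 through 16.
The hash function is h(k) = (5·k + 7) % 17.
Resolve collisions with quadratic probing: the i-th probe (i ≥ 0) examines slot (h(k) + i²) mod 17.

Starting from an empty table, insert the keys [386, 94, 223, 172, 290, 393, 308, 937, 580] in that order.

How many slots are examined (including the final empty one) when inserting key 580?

8

386 hashes to 16; slot 16 is free -> place at 16.
94 hashes to 1; slot 1 is free -> place at 1.
223 hashes to 0; slot 0 is free -> place at 0.
172 hashes to 0; 0,1 taken -> place at 4.
290 hashes to 12; slot 12 is free -> place at 12.
393 hashes to 0; 0,1,4 taken -> place at 9.
308 hashes to 0; 0,1,4,9,16 taken -> place at 8.
937 hashes to 0; 0,1,4,9,16,8 taken -> place at 2.
580 hashes to 0; 0,1,4,9,16,8,2 taken -> place at 15.
Table: [223, 94, 937, ., 172, ., ., ., 308, 393, ., ., 290, ., ., 580, 386]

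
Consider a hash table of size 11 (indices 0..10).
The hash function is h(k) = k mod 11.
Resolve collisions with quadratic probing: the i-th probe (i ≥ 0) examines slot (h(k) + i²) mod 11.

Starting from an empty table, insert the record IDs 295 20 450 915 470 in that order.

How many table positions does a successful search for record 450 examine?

2

295 hashes to 9; slot 9 is free -> place at 9.
20 hashes to 9; 9 taken -> place at 10.
450 hashes to 10; 10 taken -> place at 0.
915 hashes to 2; slot 2 is free -> place at 2.
470 hashes to 8; slot 8 is free -> place at 8.
Table: [450, _, 915, _, _, _, _, _, 470, 295, 20]
Lookup 450: h=10, probe 10,0 → found at 0.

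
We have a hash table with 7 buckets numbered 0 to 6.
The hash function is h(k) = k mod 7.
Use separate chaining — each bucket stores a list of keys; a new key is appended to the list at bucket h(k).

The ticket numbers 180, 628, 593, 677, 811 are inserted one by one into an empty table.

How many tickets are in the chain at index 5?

180 -> bucket 5
628 -> bucket 5 (collision)
593 -> bucket 5 (collision)
677 -> bucket 5 (collision)
811 -> bucket 6
Final buckets:
0: _
1: _
2: _
3: _
4: _
5: 180 -> 628 -> 593 -> 677
6: 811

4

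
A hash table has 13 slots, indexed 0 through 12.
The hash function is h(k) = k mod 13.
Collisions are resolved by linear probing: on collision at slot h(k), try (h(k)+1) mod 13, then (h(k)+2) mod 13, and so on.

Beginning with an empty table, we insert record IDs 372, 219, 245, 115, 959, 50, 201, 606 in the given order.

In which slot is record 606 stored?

9

372: h=8 -> slot 8
219: h=11 -> slot 11
245: h=11, probe 11,12 -> slot 12
115: h=11, probe 11,12,0 -> slot 0
959: h=10 -> slot 10
50: h=11, probe 11,12,0,1 -> slot 1
201: h=6 -> slot 6
606: h=8, probe 8,9 -> slot 9
Table: [115, 50, ., ., ., ., 201, ., 372, 606, 959, 219, 245]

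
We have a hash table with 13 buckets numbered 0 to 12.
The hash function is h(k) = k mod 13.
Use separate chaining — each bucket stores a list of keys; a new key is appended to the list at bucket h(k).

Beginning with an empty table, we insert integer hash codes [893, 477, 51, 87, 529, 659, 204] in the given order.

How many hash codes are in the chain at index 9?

6

Insert 893: h=9, bucket 9 empty → new chain.
Insert 477: h=9, bucket 9 nonempty → append to chain.
Insert 51: h=12, bucket 12 empty → new chain.
Insert 87: h=9, bucket 9 nonempty → append to chain.
Insert 529: h=9, bucket 9 nonempty → append to chain.
Insert 659: h=9, bucket 9 nonempty → append to chain.
Insert 204: h=9, bucket 9 nonempty → append to chain.
Final buckets:
0: -
1: -
2: -
3: -
4: -
5: -
6: -
7: -
8: -
9: 893 -> 477 -> 87 -> 529 -> 659 -> 204
10: -
11: -
12: 51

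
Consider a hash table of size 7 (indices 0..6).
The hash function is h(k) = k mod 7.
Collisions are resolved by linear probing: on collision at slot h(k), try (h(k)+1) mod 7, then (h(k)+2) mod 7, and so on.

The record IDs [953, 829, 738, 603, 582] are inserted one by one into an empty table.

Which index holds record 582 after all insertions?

953: h=1 -> slot 1
829: h=3 -> slot 3
738: h=3, probe 3,4 -> slot 4
603: h=1, probe 1,2 -> slot 2
582: h=1, probe 1,2,3,4,5 -> slot 5
Table: [—, 953, 603, 829, 738, 582, —]

5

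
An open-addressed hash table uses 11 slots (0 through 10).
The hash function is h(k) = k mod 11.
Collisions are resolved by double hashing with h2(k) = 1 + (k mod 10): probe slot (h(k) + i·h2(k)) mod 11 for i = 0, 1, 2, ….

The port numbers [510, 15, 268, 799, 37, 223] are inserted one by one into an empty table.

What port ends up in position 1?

37

Insert 510: h=4, slot 4 empty → index 4.
Insert 15: h=4, h2=6, slot 4 occupied → index 10.
Insert 268: h=4, h2=9, slot 4 occupied → index 2.
Insert 799: h=7, slot 7 empty → index 7.
Insert 37: h=4, h2=8, slot 4 occupied → index 1.
Insert 223: h=3, slot 3 empty → index 3.
Table: [∅, 37, 268, 223, 510, ∅, ∅, 799, ∅, ∅, 15]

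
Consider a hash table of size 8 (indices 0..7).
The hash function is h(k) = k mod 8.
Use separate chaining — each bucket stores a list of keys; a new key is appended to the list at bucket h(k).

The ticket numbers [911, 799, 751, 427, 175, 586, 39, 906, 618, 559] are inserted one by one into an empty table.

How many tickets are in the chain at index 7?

Insert 911: h=7, bucket 7 empty -> new chain.
Insert 799: h=7, bucket 7 nonempty -> append to chain.
Insert 751: h=7, bucket 7 nonempty -> append to chain.
Insert 427: h=3, bucket 3 empty -> new chain.
Insert 175: h=7, bucket 7 nonempty -> append to chain.
Insert 586: h=2, bucket 2 empty -> new chain.
Insert 39: h=7, bucket 7 nonempty -> append to chain.
Insert 906: h=2, bucket 2 nonempty -> append to chain.
Insert 618: h=2, bucket 2 nonempty -> append to chain.
Insert 559: h=7, bucket 7 nonempty -> append to chain.
Final buckets:
0: —
1: —
2: 586 -> 906 -> 618
3: 427
4: —
5: —
6: —
7: 911 -> 799 -> 751 -> 175 -> 39 -> 559

6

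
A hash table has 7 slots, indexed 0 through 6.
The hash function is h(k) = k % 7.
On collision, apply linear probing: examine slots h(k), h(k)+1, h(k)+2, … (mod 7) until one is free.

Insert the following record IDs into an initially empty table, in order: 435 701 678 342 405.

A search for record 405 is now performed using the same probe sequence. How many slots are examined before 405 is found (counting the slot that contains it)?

435 hashes to 1; slot 1 is free → place at 1.
701 hashes to 1; 1 taken → place at 2.
678 hashes to 6; slot 6 is free → place at 6.
342 hashes to 6; 6 taken → place at 0.
405 hashes to 6; 6,0,1,2 taken → place at 3.
Table: [342, 435, 701, 405, -, -, 678]
Lookup 405: h=6, probe 6,0,1,2,3 → found at 3.

5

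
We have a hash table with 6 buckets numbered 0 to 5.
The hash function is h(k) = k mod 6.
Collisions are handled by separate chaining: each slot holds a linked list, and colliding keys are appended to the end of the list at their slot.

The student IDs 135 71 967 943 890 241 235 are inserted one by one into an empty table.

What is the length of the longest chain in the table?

4

Insert 135: h=3, bucket 3 empty -> new chain.
Insert 71: h=5, bucket 5 empty -> new chain.
Insert 967: h=1, bucket 1 empty -> new chain.
Insert 943: h=1, bucket 1 nonempty -> append to chain.
Insert 890: h=2, bucket 2 empty -> new chain.
Insert 241: h=1, bucket 1 nonempty -> append to chain.
Insert 235: h=1, bucket 1 nonempty -> append to chain.
Final buckets:
0: .
1: 967 -> 943 -> 241 -> 235
2: 890
3: 135
4: .
5: 71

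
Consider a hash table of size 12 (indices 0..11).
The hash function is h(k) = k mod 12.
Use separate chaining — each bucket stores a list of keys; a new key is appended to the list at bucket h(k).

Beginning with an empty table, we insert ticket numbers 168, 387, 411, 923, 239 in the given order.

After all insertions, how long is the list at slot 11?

168 -> bucket 0
387 -> bucket 3
411 -> bucket 3 (collision)
923 -> bucket 11
239 -> bucket 11 (collision)
Final buckets:
0: 168
1: .
2: .
3: 387 -> 411
4: .
5: .
6: .
7: .
8: .
9: .
10: .
11: 923 -> 239

2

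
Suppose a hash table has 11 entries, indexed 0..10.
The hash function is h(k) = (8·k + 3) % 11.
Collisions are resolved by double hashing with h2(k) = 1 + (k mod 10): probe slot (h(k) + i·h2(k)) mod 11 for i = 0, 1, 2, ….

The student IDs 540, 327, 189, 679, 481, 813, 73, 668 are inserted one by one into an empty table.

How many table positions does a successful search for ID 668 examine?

540: h=0 → slot 0
327: h=1 → slot 1
189: h=8 → slot 8
679: h=1, h2=10, probe 1,0,10 → slot 10
481: h=1, h2=2, probe 1,3 → slot 3
813: h=6 → slot 6
73: h=4 → slot 4
668: h=1, h2=9, probe 1,10,8,6,4,2 → slot 2
Table: [540, 327, 668, 481, 73, —, 813, —, 189, —, 679]
Lookup 668: h=1, h2=9, probe 1,10,8,6,4,2 → found at 2.

6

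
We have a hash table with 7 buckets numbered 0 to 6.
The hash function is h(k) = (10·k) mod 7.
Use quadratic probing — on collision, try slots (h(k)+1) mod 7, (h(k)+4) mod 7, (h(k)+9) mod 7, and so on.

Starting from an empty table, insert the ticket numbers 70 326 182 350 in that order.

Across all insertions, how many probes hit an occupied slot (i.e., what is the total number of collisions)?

3

Insert 70: h=0, slot 0 empty -> index 0.
Insert 326: h=5, slot 5 empty -> index 5.
Insert 182: h=0, slot 0 occupied -> index 1.
Insert 350: h=0, slots 0,1 occupied -> index 4.
Table: [70, 182, ∅, ∅, 350, 326, ∅]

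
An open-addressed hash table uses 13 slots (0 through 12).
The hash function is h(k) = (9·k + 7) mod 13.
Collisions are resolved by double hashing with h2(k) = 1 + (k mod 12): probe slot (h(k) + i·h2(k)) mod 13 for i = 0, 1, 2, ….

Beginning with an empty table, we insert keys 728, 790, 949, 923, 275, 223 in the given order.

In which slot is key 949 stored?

728: h=7 => slot 7
790: h=6 => slot 6
949: h=7, h2=2, probe 7,9 => slot 9
923: h=7, h2=12, probe 7,6,5 => slot 5
275: h=12 => slot 12
223: h=12, h2=8, probe 12,7,2 => slot 2
Table: [., ., 223, ., ., 923, 790, 728, ., 949, ., ., 275]

9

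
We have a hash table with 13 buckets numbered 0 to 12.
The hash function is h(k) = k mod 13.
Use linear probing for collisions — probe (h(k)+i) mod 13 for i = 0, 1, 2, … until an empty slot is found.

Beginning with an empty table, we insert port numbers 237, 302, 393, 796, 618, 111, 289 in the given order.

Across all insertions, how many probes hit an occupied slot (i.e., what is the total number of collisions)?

237 hashes to 3; slot 3 is free → place at 3.
302 hashes to 3; 3 taken → place at 4.
393 hashes to 3; 3,4 taken → place at 5.
796 hashes to 3; 3,4,5 taken → place at 6.
618 hashes to 7; slot 7 is free → place at 7.
111 hashes to 7; 7 taken → place at 8.
289 hashes to 3; 3,4,5,6,7,8 taken → place at 9.
Table: [_, _, _, 237, 302, 393, 796, 618, 111, 289, _, _, _]

13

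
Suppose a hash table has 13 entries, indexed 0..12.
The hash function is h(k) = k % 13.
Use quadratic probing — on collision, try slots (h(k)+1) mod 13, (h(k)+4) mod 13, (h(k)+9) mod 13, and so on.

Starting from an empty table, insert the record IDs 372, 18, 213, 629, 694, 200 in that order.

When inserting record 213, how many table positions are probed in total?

2

Insert 372: h=8, slot 8 empty => index 8.
Insert 18: h=5, slot 5 empty => index 5.
Insert 213: h=5, slot 5 occupied => index 6.
Insert 629: h=5, slots 5,6 occupied => index 9.
Insert 694: h=5, slots 5,6,9 occupied => index 1.
Insert 200: h=5, slots 5,6,9,1,8 occupied => index 4.
Table: [-, 694, -, -, 200, 18, 213, -, 372, 629, -, -, -]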